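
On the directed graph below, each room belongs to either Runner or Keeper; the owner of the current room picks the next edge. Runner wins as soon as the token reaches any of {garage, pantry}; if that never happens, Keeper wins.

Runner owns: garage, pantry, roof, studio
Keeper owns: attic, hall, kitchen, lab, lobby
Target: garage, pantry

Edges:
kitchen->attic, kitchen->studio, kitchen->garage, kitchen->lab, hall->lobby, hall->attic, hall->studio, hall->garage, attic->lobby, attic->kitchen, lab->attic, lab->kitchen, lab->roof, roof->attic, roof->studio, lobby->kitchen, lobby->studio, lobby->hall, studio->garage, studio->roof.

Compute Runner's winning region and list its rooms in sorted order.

garage, pantry, roof, studio

A0 = {garage, pantry}
A1: add {studio} — studio (Runner) has studio→garage.
A2: add {roof} — roof (Runner) has roof→studio.
A3 = A2; e.g. lobby (Keeper) can still go to kitchen. Fixed point.
Runner's winning region = {garage, pantry, roof, studio}.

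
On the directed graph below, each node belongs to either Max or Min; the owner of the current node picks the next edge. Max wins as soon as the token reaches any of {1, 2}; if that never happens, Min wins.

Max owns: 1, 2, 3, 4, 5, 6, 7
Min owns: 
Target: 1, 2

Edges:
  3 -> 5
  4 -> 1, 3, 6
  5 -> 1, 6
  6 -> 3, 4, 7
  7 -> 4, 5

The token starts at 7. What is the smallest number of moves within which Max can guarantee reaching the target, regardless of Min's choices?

2

A0 = {1, 2}
A1: add {4, 5} — 4 (Max) has 4→1; 5 (Max) has 5→1.
A2: add {3, 6, 7} — 3 (Max) has 3→5; 6 (Max) has 6→4; 7 (Max) has 7→4.
A2 = all vertices. Fixed point.
7 enters the attractor at level 2, so Max can force the target in 2 moves from there.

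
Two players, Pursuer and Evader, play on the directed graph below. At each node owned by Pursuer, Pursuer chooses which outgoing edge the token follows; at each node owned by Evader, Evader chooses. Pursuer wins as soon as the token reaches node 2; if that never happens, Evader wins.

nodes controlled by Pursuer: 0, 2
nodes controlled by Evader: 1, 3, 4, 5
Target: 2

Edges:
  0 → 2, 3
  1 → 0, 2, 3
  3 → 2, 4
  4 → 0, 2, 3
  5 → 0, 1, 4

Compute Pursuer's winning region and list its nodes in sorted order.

0, 2

A0 = {2}
A1: add {0} — 0 (Pursuer) has 0→2.
A2 = A1; e.g. 1 (Evader) can still go to 3. Fixed point.
Pursuer's winning region = {0, 2}.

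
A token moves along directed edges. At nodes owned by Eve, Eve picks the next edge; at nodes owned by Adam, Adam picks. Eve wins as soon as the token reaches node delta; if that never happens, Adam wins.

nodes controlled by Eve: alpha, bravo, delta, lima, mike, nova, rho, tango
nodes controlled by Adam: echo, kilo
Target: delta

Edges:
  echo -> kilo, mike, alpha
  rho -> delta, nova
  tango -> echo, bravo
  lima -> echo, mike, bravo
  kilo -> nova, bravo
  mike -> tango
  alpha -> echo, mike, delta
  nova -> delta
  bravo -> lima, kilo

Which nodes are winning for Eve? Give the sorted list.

alpha, delta, nova, rho

A0 = {delta}
A1: add {alpha, nova, rho} — rho (Eve) has rho→delta; alpha (Eve) has alpha→delta; nova (Eve) has nova→delta.
A2 = A1; e.g. echo (Adam) can still go to kilo. Fixed point.
Eve's winning region = {alpha, delta, nova, rho}.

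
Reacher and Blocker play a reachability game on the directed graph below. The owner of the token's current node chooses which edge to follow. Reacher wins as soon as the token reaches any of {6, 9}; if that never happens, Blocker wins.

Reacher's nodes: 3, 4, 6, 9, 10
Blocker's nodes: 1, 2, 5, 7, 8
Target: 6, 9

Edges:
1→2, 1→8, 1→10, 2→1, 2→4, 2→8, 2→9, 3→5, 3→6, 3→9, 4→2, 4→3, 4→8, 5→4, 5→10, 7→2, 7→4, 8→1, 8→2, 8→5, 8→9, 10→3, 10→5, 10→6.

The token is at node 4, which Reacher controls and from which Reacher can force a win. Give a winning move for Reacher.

3

A0 = {6, 9}
A1: add {3, 10} — 3 (Reacher) has 3→6; 10 (Reacher) has 10→6.
A2: add {4} — 4 (Reacher) has 4→3.
A3: add {5} — 5 (Blocker): all of {4, 10} already in.
A4 = A3; e.g. 1 (Blocker) can still go to 2. Fixed point.
From 4, successor 3 is in the attractor (rank 1); the other successors 2, 8 are not.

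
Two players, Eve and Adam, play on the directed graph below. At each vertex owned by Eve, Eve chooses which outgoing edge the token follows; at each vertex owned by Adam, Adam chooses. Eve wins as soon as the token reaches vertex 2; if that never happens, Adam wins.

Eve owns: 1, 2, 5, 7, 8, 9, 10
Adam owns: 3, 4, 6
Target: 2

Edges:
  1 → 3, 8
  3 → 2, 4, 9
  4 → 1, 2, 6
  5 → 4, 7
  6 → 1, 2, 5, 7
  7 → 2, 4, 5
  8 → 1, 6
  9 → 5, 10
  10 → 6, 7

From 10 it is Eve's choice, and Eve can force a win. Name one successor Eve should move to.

7

A0 = {2}
A1: add {7} — 7 (Eve) has 7→2.
A2: add {5, 10} — 5 (Eve) has 5→7; 10 (Eve) has 10→7.
A3: add {9} — 9 (Eve) has 9→5.
A4 = A3; e.g. 1 (Eve) has no edge into A3. Fixed point.
From 10, successor 7 is in the attractor (rank 1); the other successor 6 is not.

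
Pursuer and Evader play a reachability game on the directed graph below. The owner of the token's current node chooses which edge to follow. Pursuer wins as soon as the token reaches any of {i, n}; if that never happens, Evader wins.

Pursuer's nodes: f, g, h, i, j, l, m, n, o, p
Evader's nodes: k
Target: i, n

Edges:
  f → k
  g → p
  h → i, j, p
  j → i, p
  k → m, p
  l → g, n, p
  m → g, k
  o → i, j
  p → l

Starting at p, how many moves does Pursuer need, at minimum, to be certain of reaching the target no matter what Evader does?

2

A0 = {i, n}
A1: add {h, j, l, o} — h (Pursuer) has h→i; j (Pursuer) has j→i; l (Pursuer) has l→n; o (Pursuer) has o→i.
A2: add {p} — p (Pursuer) has p→l.
p enters the attractor at level 2, so Pursuer can force the target in 2 moves from there.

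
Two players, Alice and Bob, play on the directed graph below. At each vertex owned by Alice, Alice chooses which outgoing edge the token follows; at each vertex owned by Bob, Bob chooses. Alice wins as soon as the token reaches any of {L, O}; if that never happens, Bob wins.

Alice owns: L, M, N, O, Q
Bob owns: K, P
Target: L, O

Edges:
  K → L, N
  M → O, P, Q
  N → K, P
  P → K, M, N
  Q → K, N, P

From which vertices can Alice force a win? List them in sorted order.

A0 = {L, O}
A1: add {M} — M (Alice) has M→O.
A2 = A1; e.g. K (Bob) can still go to N. Fixed point.
Alice's winning region = {L, M, O}.

L, M, O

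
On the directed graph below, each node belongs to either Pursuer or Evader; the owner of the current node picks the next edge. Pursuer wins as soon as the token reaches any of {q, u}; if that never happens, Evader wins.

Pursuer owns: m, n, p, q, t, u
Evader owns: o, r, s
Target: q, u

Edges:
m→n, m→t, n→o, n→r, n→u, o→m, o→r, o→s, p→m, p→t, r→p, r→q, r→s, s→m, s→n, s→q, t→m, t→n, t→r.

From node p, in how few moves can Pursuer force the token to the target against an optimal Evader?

3

A0 = {q, u}
A1: add {n} — n (Pursuer) has n→u.
A2: add {m, t} — m (Pursuer) has m→n; t (Pursuer) has t→n.
A3: add {p, s} — p (Pursuer) has p→m; s (Evader): all of {m, n, q} already in.
p enters the attractor at level 3, so Pursuer can force the target in 3 moves from there.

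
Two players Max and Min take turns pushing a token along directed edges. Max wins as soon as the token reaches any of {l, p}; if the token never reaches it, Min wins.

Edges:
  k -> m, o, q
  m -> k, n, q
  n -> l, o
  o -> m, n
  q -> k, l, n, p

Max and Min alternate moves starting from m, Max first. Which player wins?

Min

Track states (vertex, player-to-move).
A0 = {(l,Max), (l,Min), (p,Max), (p,Min)}
A1: add {(n,Max), (q,Max)}.
A2 = A1; e.g. (k,Max) stays out. (m,Max) never enters ⇒ Min avoids the target.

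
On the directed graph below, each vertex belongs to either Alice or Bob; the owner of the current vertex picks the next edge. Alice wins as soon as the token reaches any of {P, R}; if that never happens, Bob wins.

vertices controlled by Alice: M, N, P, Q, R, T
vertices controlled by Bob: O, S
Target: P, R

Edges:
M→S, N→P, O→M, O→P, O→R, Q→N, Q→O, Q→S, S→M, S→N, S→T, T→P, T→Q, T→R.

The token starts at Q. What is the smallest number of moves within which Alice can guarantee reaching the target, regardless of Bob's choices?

A0 = {P, R}
A1: add {N, T} — N (Alice) has N→P; T (Alice) has T→P.
A2: add {Q} — Q (Alice) has Q→N.
A3 = A2; e.g. M (Alice) has no edge into A2. Fixed point.
Q enters the attractor at level 2, so Alice can force the target in 2 moves from there.

2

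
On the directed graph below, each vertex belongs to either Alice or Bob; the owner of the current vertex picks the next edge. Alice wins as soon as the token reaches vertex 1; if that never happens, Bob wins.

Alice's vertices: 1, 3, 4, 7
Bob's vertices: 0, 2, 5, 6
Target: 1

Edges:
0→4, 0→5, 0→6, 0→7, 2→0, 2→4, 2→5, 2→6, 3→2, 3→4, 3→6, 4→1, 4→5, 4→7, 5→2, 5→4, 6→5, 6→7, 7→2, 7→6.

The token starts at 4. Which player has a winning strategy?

A0 = {1}
A1: add {4} — 4 (Alice) has 4→1.
4 ∈ A1, so Alice can force the target.

Alice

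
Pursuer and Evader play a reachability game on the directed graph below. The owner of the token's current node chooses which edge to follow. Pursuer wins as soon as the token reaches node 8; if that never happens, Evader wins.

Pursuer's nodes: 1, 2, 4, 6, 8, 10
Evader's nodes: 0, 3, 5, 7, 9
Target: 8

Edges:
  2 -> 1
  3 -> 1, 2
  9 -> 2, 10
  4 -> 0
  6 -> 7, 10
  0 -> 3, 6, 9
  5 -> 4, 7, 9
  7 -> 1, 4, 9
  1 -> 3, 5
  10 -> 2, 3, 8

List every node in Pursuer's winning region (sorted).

6, 8, 10

A0 = {8}
A1: add {10} — 10 (Pursuer) has 10→8.
A2: add {6} — 6 (Pursuer) has 6→10.
A3 = A2; e.g. 0 (Evader) can still go to 3. Fixed point.
Pursuer's winning region = {6, 8, 10}.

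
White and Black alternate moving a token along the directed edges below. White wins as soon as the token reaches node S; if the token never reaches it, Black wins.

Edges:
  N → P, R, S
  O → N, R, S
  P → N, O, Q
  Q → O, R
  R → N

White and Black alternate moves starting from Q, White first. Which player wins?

Track states (vertex, player-to-move).
A0 = {(S,White), (S,Black)}
A1: add {(N,White), (O,White)}.
A2: add {(R,Black)}.
A3: add {(Q,White)}.
(Q,White) ∈ A3 ⇒ White forces the target.

White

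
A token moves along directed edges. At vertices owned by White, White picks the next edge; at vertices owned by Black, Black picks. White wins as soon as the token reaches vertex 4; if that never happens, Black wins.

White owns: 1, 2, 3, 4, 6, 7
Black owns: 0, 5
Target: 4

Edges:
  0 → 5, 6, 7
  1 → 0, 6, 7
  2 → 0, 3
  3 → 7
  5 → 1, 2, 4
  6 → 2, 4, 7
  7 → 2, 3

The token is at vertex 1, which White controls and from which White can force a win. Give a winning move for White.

6

A0 = {4}
A1: add {6} — 6 (White) has 6→4.
A2: add {1} — 1 (White) has 1→6.
A3 = A2; e.g. 0 (Black) can still go to 5. Fixed point.
From 1, successor 6 is in the attractor (rank 1); the other successors 0, 7 are not.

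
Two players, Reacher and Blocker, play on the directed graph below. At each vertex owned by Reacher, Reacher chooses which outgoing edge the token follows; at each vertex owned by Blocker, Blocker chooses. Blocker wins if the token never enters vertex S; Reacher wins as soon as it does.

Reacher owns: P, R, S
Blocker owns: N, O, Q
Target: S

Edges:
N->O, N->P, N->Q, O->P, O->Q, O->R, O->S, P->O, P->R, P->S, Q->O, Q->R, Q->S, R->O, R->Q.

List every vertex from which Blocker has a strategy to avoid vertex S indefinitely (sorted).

A0 = {S}
A1: add {P} — P (Reacher) has P→S.
A2 = A1; e.g. N (Blocker) can still go to O. Fixed point.
Reacher's attractor = {P, S}; Blocker avoids the target exactly from the complement.

N, O, Q, R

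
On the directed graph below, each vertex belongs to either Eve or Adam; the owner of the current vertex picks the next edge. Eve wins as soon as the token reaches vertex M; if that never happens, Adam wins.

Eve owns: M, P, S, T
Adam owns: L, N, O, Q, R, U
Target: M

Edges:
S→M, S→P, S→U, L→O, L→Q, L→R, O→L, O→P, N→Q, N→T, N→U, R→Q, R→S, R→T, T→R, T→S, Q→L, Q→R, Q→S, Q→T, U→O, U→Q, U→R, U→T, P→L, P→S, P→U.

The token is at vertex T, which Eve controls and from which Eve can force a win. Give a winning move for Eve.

S

A0 = {M}
A1: add {S} — S (Eve) has S→M.
A2: add {P, T} — P (Eve) has P→S; T (Eve) has T→S.
A3 = A2; e.g. L (Adam) can still go to O. Fixed point.
From T, successor S is in the attractor (rank 1); the other successor R is not.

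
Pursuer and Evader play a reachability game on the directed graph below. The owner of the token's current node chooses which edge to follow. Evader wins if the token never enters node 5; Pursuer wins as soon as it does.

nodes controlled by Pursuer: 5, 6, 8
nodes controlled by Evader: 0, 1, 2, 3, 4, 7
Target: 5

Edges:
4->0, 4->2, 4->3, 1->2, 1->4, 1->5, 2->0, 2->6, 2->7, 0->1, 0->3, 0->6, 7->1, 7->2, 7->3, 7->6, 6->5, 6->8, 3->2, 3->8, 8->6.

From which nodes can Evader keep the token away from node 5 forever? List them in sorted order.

0, 1, 2, 3, 4, 7

A0 = {5}
A1: add {6} — 6 (Pursuer) has 6→5.
A2: add {8} — 8 (Pursuer) has 8→6.
A3 = A2; e.g. 0 (Evader) can still go to 1. Fixed point.
Pursuer's attractor = {5, 6, 8}; Evader avoids the target exactly from the complement.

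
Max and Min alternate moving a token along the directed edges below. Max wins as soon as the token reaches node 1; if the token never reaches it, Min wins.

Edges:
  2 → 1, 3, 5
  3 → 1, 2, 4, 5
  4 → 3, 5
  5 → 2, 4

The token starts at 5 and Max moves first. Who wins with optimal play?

Track states (vertex, player-to-move).
A0 = {(1,Max), (1,Min)}
A1: add {(2,Max), (3,Max)}.
A2 = A1; e.g. (2,Min) stays out. (5,Max) never enters ⇒ Min avoids the target.

Min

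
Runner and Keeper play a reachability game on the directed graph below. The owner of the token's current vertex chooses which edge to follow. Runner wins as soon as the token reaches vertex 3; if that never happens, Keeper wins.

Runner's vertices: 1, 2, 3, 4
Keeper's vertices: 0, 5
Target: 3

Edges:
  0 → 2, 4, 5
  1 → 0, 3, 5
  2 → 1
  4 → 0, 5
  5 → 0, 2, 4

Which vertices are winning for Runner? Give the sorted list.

1, 2, 3

A0 = {3}
A1: add {1} — 1 (Runner) has 1→3.
A2: add {2} — 2 (Runner) has 2→1.
A3 = A2; e.g. 0 (Keeper) can still go to 4. Fixed point.
Runner's winning region = {1, 2, 3}.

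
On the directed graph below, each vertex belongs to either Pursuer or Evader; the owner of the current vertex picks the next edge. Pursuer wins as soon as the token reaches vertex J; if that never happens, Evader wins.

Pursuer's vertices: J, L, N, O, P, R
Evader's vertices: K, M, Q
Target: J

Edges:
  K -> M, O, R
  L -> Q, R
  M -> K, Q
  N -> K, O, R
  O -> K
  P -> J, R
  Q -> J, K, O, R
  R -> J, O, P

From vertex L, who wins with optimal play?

Pursuer

A0 = {J}
A1: add {P, R} — P (Pursuer) has P→J; R (Pursuer) has R→J.
A2: add {L, N} — L (Pursuer) has L→R; N (Pursuer) has N→R.
A3 = A2; e.g. K (Evader) can still go to M. Fixed point.
L ∈ A2, so Pursuer can force the target.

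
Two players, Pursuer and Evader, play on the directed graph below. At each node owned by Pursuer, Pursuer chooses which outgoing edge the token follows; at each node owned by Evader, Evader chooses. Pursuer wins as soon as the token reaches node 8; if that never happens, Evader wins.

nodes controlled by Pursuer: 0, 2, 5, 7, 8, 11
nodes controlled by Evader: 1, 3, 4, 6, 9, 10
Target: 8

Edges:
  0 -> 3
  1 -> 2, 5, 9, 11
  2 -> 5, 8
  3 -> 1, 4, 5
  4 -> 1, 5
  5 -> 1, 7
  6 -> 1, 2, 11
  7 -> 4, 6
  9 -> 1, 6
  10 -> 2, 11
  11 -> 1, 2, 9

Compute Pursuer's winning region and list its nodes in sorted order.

A0 = {8}
A1: add {2} — 2 (Pursuer) has 2→8.
A2: add {11} — 11 (Pursuer) has 11→2.
A3: add {10} — 10 (Evader): all of {2, 11} already in.
A4 = A3; e.g. 0 (Pursuer) has no edge into A3. Fixed point.
Pursuer's winning region = {2, 8, 10, 11}.

2, 8, 10, 11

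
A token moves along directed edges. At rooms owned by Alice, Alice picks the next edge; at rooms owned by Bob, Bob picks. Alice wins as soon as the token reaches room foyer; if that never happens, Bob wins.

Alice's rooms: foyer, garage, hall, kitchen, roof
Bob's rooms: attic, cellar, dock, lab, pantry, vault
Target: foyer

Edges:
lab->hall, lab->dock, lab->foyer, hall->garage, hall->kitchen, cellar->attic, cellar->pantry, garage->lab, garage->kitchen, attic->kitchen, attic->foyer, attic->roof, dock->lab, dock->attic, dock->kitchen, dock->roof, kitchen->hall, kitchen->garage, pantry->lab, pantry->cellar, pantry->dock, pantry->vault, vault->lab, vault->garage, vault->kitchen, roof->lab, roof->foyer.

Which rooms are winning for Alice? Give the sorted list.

A0 = {foyer}
A1: add {roof} — roof (Alice) has roof→foyer.
A2 = A1; e.g. lab (Bob) can still go to hall. Fixed point.
Alice's winning region = {foyer, roof}.

foyer, roof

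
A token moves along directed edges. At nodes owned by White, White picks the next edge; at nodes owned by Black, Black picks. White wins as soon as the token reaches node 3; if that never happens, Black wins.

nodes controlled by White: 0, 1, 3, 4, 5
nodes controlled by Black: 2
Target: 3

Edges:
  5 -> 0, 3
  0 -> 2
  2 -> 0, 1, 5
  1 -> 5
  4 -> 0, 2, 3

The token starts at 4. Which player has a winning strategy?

A0 = {3}
A1: add {4, 5} — 4 (White) has 4→3; 5 (White) has 5→3.
4 ∈ A1, so White can force the target.

White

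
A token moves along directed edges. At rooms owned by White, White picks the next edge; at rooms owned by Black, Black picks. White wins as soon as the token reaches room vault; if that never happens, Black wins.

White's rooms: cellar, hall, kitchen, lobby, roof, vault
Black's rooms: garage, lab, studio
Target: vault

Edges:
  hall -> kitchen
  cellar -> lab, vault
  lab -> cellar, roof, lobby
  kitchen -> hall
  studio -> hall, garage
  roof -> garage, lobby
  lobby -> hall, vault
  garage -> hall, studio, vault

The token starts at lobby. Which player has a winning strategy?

A0 = {vault}
A1: add {cellar, lobby} — cellar (White) has cellar→vault; lobby (White) has lobby→vault.
lobby ∈ A1, so White can force the target.

White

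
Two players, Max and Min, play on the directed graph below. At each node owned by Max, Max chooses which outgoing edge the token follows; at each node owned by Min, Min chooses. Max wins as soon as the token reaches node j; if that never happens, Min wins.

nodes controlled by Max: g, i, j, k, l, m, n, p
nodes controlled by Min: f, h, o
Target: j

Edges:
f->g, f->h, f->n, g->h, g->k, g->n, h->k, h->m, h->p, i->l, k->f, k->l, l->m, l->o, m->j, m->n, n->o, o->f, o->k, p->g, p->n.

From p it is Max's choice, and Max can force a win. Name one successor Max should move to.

A0 = {j}
A1: add {m} — m (Max) has m→j.
A2: add {l} — l (Max) has l→m.
A3: add {i, k} — i (Max) has i→l; k (Max) has k→l.
A4: add {g} — g (Max) has g→k.
A5: add {p} — p (Max) has p→g.
A6: add {h} — h (Min): all of {k, m, p} already in.
A7 = A6; e.g. f (Min) can still go to n. Fixed point.
From p, successor g is in the attractor (rank 4); the other successor n is not.

g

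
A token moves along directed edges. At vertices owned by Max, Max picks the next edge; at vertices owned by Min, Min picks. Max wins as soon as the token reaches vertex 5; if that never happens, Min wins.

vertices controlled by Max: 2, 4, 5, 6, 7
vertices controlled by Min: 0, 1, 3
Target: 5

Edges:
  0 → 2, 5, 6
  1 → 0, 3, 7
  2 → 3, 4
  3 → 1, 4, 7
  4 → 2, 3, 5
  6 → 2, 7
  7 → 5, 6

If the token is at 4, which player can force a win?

Max

A0 = {5}
A1: add {4, 7} — 4 (Max) has 4→5; 7 (Max) has 7→5.
4 ∈ A1, so Max can force the target.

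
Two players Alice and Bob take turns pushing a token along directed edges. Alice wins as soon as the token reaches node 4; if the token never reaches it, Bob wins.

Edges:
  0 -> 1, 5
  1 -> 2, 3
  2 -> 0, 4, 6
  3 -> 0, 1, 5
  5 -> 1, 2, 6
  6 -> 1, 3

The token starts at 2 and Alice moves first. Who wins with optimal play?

Alice

Track states (vertex, player-to-move).
A0 = {(4,Alice), (4,Bob)}
A1: add {(2,Alice)}.
(2,Alice) ∈ A1 ⇒ Alice forces the target.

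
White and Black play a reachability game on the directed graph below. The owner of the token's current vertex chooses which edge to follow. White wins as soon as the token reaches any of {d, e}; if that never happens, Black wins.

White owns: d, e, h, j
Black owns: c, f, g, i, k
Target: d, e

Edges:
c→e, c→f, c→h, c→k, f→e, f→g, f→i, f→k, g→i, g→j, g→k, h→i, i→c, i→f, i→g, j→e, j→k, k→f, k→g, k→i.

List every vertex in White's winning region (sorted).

d, e, j

A0 = {d, e}
A1: add {j} — j (White) has j→e.
A2 = A1; e.g. c (Black) can still go to f. Fixed point.
White's winning region = {d, e, j}.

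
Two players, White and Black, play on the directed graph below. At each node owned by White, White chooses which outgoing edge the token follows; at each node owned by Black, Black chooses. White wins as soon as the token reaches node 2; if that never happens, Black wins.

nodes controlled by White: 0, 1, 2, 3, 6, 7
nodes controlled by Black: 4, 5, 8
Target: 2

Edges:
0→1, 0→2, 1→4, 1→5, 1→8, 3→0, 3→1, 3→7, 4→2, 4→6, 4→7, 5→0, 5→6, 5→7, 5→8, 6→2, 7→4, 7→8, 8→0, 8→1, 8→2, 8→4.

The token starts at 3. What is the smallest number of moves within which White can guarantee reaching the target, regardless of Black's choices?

A0 = {2}
A1: add {0, 6} — 0 (White) has 0→2; 6 (White) has 6→2.
A2: add {3} — 3 (White) has 3→0.
A3 = A2; e.g. 1 (White) has no edge into A2. Fixed point.
3 enters the attractor at level 2, so White can force the target in 2 moves from there.

2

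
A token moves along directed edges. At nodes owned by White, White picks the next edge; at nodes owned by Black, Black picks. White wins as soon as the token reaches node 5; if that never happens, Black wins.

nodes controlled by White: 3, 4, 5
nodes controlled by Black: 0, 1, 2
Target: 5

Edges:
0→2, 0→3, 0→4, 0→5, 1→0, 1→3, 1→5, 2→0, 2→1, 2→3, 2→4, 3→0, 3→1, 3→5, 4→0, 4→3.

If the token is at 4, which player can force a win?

A0 = {5}
A1: add {3} — 3 (White) has 3→5.
A2: add {4} — 4 (White) has 4→3.
A3 = A2; e.g. 0 (Black) can still go to 2. Fixed point.
4 ∈ A2, so White can force the target.

White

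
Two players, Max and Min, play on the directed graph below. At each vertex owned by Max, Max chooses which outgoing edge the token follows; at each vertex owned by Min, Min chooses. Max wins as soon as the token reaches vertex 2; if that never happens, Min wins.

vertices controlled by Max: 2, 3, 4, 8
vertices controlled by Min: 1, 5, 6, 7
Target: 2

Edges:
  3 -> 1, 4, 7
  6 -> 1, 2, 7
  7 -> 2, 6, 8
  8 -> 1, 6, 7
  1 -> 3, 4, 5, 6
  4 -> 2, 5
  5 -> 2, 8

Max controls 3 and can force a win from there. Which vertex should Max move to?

4

A0 = {2}
A1: add {4} — 4 (Max) has 4→2.
A2: add {3} — 3 (Max) has 3→4.
A3 = A2; e.g. 1 (Min) can still go to 5. Fixed point.
From 3, successor 4 is in the attractor (rank 1); the other successors 1, 7 are not.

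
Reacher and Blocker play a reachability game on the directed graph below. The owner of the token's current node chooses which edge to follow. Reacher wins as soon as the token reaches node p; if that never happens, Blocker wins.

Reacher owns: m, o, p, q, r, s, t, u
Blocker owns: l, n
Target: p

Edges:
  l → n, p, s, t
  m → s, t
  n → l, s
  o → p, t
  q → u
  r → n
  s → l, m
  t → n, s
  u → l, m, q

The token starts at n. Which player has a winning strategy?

A0 = {p}
A1: add {o} — o (Reacher) has o→p.
A2 = A1; e.g. l (Blocker) can still go to n. Fixed point.
n never enters the attractor, so Blocker can avoid the target forever.

Blocker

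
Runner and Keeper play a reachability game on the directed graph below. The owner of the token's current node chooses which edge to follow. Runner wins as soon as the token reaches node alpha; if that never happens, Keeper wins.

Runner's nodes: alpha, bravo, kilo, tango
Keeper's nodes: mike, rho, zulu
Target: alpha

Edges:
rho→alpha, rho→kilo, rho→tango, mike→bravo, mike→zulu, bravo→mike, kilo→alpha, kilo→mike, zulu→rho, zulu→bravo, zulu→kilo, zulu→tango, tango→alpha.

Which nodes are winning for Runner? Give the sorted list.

alpha, kilo, rho, tango

A0 = {alpha}
A1: add {kilo, tango} — kilo (Runner) has kilo→alpha; tango (Runner) has tango→alpha.
A2: add {rho} — rho (Keeper): all of {alpha, kilo, tango} already in.
A3 = A2; e.g. mike (Keeper) can still go to bravo. Fixed point.
Runner's winning region = {alpha, kilo, rho, tango}.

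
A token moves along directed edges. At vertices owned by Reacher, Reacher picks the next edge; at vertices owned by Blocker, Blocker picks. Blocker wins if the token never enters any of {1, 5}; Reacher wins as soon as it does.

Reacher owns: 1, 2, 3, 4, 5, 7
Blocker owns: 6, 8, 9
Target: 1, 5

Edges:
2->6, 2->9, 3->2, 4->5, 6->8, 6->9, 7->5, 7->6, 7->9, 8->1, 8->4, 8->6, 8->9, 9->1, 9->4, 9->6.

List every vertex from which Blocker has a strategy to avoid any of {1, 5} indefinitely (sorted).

A0 = {1, 5}
A1: add {4, 7} — 4 (Reacher) has 4→5; 7 (Reacher) has 7→5.
A2 = A1; e.g. 2 (Reacher) has no edge into A1. Fixed point.
Reacher's attractor = {1, 4, 5, 7}; Blocker avoids the target exactly from the complement.

2, 3, 6, 8, 9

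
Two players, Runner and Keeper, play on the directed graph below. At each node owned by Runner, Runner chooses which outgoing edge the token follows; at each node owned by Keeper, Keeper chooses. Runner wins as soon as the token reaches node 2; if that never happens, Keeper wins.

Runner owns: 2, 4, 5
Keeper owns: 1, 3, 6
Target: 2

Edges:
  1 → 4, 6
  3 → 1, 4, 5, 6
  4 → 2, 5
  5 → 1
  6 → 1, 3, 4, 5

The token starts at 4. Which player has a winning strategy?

A0 = {2}
A1: add {4} — 4 (Runner) has 4→2.
A2 = A1; e.g. 1 (Keeper) can still go to 6. Fixed point.
4 ∈ A1, so Runner can force the target.

Runner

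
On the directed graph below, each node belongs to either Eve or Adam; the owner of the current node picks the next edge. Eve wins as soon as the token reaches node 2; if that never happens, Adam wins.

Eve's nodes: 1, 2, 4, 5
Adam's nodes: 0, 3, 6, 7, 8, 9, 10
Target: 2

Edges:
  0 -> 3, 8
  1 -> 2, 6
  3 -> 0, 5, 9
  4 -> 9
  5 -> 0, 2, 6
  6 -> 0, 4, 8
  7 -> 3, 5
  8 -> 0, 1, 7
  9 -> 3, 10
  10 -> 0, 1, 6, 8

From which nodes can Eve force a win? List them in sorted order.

A0 = {2}
A1: add {1, 5} — 1 (Eve) has 1→2; 5 (Eve) has 5→2.
A2 = A1; e.g. 0 (Adam) can still go to 3. Fixed point.
Eve's winning region = {1, 2, 5}.

1, 2, 5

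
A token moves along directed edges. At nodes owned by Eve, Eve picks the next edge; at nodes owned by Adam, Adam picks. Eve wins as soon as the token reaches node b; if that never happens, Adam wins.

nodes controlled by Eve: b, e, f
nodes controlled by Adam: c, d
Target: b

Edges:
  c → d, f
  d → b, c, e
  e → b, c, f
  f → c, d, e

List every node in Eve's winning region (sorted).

b, e, f

A0 = {b}
A1: add {e} — e (Eve) has e→b.
A2: add {f} — f (Eve) has f→e.
A3 = A2; e.g. c (Adam) can still go to d. Fixed point.
Eve's winning region = {b, e, f}.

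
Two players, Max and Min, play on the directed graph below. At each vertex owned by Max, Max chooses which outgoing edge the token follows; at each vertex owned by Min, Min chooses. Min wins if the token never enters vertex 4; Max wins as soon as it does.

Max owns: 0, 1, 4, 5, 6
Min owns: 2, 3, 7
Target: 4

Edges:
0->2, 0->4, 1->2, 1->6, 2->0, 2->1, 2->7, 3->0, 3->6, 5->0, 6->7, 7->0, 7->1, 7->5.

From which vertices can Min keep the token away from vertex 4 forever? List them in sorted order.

1, 2, 3, 6, 7

A0 = {4}
A1: add {0} — 0 (Max) has 0→4.
A2: add {5} — 5 (Max) has 5→0.
A3 = A2; e.g. 1 (Max) has no edge into A2. Fixed point.
Max's attractor = {0, 4, 5}; Min avoids the target exactly from the complement.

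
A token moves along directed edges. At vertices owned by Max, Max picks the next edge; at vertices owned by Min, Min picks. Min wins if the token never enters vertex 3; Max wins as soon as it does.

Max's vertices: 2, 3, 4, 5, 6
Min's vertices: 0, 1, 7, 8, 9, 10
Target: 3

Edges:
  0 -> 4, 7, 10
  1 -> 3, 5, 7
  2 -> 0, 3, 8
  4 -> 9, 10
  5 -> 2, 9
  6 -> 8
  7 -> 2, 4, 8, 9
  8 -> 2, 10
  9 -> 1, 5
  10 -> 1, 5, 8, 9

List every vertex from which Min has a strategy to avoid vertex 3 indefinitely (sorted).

A0 = {3}
A1: add {2} — 2 (Max) has 2→3.
A2: add {5} — 5 (Max) has 5→2.
A3 = A2; e.g. 0 (Min) can still go to 4. Fixed point.
Max's attractor = {2, 3, 5}; Min avoids the target exactly from the complement.

0, 1, 4, 6, 7, 8, 9, 10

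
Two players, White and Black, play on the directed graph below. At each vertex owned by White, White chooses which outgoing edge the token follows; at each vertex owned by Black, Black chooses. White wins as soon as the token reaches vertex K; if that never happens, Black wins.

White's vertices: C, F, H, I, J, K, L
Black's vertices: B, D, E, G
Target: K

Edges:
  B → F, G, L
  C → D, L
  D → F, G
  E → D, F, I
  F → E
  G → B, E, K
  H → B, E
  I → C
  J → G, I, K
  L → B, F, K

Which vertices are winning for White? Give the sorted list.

A0 = {K}
A1: add {J, L} — J (White) has J→K; L (White) has L→K.
A2: add {C} — C (White) has C→L.
A3: add {I} — I (White) has I→C.
A4 = A3; e.g. B (Black) can still go to F. Fixed point.
White's winning region = {C, I, J, K, L}.

C, I, J, K, L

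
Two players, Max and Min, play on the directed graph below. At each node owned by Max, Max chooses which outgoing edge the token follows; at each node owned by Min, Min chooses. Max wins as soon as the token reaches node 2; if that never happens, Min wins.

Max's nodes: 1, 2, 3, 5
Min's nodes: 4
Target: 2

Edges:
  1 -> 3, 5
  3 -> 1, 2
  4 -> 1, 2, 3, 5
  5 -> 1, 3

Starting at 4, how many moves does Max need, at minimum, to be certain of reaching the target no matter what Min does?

A0 = {2}
A1: add {3} — 3 (Max) has 3→2.
A2: add {1, 5} — 1 (Max) has 1→3; 5 (Max) has 5→3.
A3: add {4} — 4 (Min): all of {1, 2, 3, 5} already in.
A3 = all vertices. Fixed point.
4 enters the attractor at level 3, so Max can force the target in 3 moves from there.

3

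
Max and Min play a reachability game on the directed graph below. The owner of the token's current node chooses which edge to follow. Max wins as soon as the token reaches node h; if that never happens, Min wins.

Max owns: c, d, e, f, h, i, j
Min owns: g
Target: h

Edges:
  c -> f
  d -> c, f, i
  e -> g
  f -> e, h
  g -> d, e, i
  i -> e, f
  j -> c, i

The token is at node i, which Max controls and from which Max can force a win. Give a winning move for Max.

A0 = {h}
A1: add {f} — f (Max) has f→h.
A2: add {c, d, i} — c (Max) has c→f; d (Max) has d→f; i (Max) has i→f.
A3: add {j} — j (Max) has j→c.
A4 = A3; e.g. e (Max) has no edge into A3. Fixed point.
From i, successor f is in the attractor (rank 1); the other successor e is not.

f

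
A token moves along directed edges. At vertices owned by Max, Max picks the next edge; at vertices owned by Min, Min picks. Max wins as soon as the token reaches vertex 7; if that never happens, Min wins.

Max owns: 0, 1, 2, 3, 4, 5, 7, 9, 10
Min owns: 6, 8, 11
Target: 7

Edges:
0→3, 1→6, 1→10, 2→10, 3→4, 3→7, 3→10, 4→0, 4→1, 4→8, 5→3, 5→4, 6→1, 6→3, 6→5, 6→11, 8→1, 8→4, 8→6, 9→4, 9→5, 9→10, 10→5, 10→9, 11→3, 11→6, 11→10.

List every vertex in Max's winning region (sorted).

0, 1, 2, 3, 4, 5, 7, 9, 10

A0 = {7}
A1: add {3} — 3 (Max) has 3→7.
A2: add {0, 5} — 0 (Max) has 0→3; 5 (Max) has 5→3.
A3: add {4, 9, 10} — 4 (Max) has 4→0; 9 (Max) has 9→5; 10 (Max) has 10→5.
A4: add {1, 2} — 1 (Max) has 1→10; 2 (Max) has 2→10.
A5 = A4; e.g. 6 (Min) can still go to 11. Fixed point.
Max's winning region = {0, 1, 2, 3, 4, 5, 7, 9, 10}.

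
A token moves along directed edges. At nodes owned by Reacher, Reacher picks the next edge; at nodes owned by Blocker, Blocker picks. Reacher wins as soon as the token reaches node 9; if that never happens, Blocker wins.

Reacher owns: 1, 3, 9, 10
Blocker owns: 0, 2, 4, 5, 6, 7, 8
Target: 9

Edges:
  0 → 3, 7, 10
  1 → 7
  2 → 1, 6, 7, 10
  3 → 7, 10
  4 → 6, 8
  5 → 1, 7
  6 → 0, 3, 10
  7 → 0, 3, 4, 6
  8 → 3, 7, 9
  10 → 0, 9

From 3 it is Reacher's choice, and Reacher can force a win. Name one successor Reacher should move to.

A0 = {9}
A1: add {10} — 10 (Reacher) has 10→9.
A2: add {3} — 3 (Reacher) has 3→10.
A3 = A2; e.g. 0 (Blocker) can still go to 7. Fixed point.
From 3, successor 10 is in the attractor (rank 1); the other successor 7 is not.

10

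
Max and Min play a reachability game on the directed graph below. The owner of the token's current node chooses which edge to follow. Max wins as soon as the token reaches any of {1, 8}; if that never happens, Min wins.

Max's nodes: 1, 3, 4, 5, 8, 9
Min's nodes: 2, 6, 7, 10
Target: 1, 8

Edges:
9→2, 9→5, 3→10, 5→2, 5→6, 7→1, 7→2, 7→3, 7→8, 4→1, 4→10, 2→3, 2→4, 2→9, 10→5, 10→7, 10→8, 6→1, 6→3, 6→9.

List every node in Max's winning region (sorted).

A0 = {1, 8}
A1: add {4} — 4 (Max) has 4→1.
A2 = A1; e.g. 2 (Min) can still go to 3. Fixed point.
Max's winning region = {1, 4, 8}.

1, 4, 8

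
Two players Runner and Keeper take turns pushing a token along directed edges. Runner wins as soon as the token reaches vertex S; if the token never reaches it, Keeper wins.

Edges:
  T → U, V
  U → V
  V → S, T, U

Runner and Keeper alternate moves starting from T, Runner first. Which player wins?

Track states (vertex, player-to-move).
A0 = {(S,Runner), (S,Keeper)}
A1: add {(V,Runner)}.
A2: add {(U,Keeper)}.
A3: add {(T,Runner)}.
(T,Runner) ∈ A3 ⇒ Runner forces the target.

Runner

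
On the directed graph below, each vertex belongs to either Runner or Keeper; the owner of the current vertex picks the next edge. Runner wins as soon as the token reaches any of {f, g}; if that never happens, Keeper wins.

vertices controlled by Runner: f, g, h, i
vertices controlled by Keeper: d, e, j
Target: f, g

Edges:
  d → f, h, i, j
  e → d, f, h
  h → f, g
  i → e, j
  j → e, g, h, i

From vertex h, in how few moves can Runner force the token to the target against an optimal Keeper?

A0 = {f, g}
A1: add {h} — h (Runner) has h→f.
A2 = A1; e.g. d (Keeper) can still go to i. Fixed point.
h enters the attractor at level 1, so Runner can force the target in 1 move from there.

1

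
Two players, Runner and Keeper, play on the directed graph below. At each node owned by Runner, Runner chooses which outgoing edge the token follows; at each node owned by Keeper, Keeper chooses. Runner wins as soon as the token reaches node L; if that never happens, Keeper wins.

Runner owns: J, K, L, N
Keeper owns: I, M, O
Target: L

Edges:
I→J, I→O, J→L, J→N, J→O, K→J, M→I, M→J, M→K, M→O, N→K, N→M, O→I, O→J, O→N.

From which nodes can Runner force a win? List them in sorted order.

A0 = {L}
A1: add {J} — J (Runner) has J→L.
A2: add {K} — K (Runner) has K→J.
A3: add {N} — N (Runner) has N→K.
A4 = A3; e.g. I (Keeper) can still go to O. Fixed point.
Runner's winning region = {J, K, L, N}.

J, K, L, N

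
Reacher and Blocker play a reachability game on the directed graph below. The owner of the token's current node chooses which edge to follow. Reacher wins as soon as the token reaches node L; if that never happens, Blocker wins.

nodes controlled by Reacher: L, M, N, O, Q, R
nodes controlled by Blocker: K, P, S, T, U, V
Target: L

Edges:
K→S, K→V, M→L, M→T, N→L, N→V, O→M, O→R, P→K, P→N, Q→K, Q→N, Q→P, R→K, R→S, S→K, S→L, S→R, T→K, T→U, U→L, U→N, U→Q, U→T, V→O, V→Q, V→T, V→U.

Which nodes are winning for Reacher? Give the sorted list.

A0 = {L}
A1: add {M, N} — M (Reacher) has M→L; N (Reacher) has N→L.
A2: add {O, Q} — O (Reacher) has O→M; Q (Reacher) has Q→N.
A3 = A2; e.g. K (Blocker) can still go to S. Fixed point.
Reacher's winning region = {L, M, N, O, Q}.

L, M, N, O, Q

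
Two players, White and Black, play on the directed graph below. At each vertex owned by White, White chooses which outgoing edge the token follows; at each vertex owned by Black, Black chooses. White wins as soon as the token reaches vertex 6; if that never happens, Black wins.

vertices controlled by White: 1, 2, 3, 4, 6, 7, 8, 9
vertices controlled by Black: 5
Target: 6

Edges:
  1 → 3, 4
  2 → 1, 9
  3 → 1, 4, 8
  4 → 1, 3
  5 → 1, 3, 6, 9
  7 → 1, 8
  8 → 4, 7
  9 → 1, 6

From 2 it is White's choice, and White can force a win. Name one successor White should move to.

A0 = {6}
A1: add {9} — 9 (White) has 9→6.
A2: add {2} — 2 (White) has 2→9.
A3 = A2; e.g. 1 (White) has no edge into A2. Fixed point.
From 2, successor 9 is in the attractor (rank 1); the other successor 1 is not.

9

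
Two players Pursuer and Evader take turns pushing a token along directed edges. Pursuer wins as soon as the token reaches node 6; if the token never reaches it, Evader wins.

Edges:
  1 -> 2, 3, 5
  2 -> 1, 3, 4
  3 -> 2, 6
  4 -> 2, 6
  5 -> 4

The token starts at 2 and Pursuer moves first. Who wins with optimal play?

Evader

Track states (vertex, player-to-move).
A0 = {(6,Pursuer), (6,Evader)}
A1: add {(3,Pursuer), (4,Pursuer)}.
A2: add {(5,Evader)}.
A3: add {(1,Pursuer)}.
A4: add {(2,Evader)}.
A5 = A4; e.g. (1,Evader) stays out. (2,Pursuer) never enters ⇒ Evader avoids the target.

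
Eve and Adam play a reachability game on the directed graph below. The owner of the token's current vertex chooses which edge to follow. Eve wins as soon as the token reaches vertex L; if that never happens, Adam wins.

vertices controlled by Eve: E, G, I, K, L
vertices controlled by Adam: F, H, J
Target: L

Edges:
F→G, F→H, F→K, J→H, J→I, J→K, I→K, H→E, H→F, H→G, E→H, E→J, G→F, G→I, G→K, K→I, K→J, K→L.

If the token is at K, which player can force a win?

Eve

A0 = {L}
A1: add {K} — K (Eve) has K→L.
K ∈ A1, so Eve can force the target.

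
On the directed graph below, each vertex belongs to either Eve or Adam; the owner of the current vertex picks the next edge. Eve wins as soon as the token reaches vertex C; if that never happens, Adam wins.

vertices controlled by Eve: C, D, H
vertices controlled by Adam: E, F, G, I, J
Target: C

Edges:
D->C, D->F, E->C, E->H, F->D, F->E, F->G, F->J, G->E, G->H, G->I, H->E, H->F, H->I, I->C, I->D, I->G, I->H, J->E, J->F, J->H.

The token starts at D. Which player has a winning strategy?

A0 = {C}
A1: add {D} — D (Eve) has D→C.
A2 = A1; e.g. E (Adam) can still go to H. Fixed point.
D ∈ A1, so Eve can force the target.

Eve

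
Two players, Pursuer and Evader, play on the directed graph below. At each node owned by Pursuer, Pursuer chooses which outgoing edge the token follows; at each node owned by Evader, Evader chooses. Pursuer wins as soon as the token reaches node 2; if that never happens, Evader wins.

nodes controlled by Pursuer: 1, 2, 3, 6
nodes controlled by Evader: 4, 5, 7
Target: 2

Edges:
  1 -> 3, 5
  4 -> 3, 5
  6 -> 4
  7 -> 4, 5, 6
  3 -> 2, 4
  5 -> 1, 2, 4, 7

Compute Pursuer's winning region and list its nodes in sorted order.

1, 2, 3

A0 = {2}
A1: add {3} — 3 (Pursuer) has 3→2.
A2: add {1} — 1 (Pursuer) has 1→3.
A3 = A2; e.g. 4 (Evader) can still go to 5. Fixed point.
Pursuer's winning region = {1, 2, 3}.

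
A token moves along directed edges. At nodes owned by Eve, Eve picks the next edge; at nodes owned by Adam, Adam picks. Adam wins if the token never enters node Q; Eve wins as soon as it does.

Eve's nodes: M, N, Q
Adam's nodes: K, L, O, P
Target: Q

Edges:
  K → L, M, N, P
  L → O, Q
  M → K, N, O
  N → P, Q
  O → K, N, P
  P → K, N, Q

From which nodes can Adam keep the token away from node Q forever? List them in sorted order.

A0 = {Q}
A1: add {N} — N (Eve) has N→Q.
A2: add {M} — M (Eve) has M→N.
A3 = A2; e.g. K (Adam) can still go to L. Fixed point.
Eve's attractor = {M, N, Q}; Adam avoids the target exactly from the complement.

K, L, O, P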